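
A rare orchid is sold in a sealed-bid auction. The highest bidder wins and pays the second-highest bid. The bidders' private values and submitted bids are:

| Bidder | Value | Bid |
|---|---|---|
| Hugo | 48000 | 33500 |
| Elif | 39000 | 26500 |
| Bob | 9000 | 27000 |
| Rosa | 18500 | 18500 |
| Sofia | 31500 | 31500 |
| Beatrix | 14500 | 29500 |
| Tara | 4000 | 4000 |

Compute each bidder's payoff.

Ranking the bids: Hugo 33500; Sofia 31500; Beatrix 29500; Bob 27000; Elif 26500; Rosa 18500; Tara 4000.
Hugo has the top bid and wins; the price is the second-highest bid, 31500.
Hugo's payoff = 48000 − 31500 = 16500. All other bidders lose, so their payoff is 0.

Payoffs: Hugo 16500, Elif 0, Bob 0, Rosa 0, Sofia 0, Beatrix 0, Tara 0.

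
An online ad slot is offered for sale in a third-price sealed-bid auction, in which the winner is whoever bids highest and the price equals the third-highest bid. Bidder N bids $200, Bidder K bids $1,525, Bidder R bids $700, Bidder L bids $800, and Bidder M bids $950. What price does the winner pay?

$800

Sorted high to low: Bidder K $1,525 > Bidder M $950 > Bidder L $800 > Bidder R $700 > Bidder N $200.
Bidder K is the highest bidder, so Bidder K wins.
Under the third-price rule, the price is the third-highest bid: $800.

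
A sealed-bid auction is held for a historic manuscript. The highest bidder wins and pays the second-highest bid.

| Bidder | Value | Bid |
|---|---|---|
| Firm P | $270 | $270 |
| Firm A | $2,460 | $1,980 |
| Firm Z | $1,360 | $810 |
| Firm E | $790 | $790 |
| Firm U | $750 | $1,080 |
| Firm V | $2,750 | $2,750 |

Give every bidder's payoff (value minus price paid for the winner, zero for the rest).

Firm P $0, Firm A $0, Firm Z $0, Firm E $0, Firm U $0, Firm V $770.

Ranking the bids: Firm V $2,750, then Firm A $1,980, then Firm U $1,080, then Firm Z $810, then Firm E $790, then Firm P $270.
Firm V has the top bid and wins; the price is the second-highest bid, $1,980.
Firm V's payoff = $2,750 − $1,980 = $770. All other bidders lose, so their payoff is 0.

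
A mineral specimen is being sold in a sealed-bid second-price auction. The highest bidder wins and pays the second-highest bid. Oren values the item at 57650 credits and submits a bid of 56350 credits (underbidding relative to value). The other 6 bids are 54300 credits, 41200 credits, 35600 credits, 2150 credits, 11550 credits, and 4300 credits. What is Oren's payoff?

Highest competing bid: 54300 credits.
Oren's bid 56350 credits is the highest overall, so Oren wins and pays the second-highest bid, 54300 credits.
Payoff = value − price = 57650 credits − 54300 credits = 3350 credits.

Payoff = 3350 credits.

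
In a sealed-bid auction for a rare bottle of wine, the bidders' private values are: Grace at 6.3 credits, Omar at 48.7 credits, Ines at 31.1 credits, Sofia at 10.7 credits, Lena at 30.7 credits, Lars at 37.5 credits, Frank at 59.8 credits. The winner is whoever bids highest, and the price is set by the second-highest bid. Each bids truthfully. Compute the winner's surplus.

11.1 credits

Bids in descending order: Frank 59.8 credits, then Omar 48.7 credits, then Lars 37.5 credits, then Ines 31.1 credits, then Lena 30.7 credits, then Sofia 10.7 credits, then Grace 6.3 credits.
Frank wins with the top bid and pays the second-highest, 48.7 credits.
Surplus = 59.8 credits − 48.7 credits = 11.1 credits.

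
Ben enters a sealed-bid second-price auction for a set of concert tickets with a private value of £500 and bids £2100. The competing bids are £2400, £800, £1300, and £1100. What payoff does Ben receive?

£0

Highest competing bid: £2400.
Ben's bid £2100 is not the highest, so Ben loses, pays nothing, and earns zero payoff.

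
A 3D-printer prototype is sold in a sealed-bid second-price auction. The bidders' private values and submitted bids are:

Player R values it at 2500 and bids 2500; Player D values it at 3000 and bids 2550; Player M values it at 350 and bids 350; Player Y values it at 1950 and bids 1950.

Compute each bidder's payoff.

Player R 0, Player D 500, Player M 0, Player Y 0.

Bids in descending order: Player D 2550 > Player R 2500 > Player Y 1950 > Player M 350.
Player D has the top bid and wins; the price is the second-highest bid, 2500.
Player D's payoff = 3000 − 2500 = 500. All other bidders lose, so their payoff is 0.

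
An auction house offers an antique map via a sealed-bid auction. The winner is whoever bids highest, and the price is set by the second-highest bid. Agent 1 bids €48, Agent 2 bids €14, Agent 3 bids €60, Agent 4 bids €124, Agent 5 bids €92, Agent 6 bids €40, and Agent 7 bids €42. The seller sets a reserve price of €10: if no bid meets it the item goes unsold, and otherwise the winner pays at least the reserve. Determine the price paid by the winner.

Price paid: €92.

Ranking the bids: Agent 4 €124; Agent 5 €92; Agent 3 €60; Agent 1 €48; Agent 7 €42; Agent 6 €40; Agent 2 €14.
Agent 4 has the highest bid, so Agent 4 wins.
The second-highest bid is €92, which exceeds the reserve, so that sets the price.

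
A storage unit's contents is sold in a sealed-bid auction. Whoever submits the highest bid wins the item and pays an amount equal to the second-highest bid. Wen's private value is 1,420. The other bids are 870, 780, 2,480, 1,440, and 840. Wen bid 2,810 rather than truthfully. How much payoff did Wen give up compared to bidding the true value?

Regret: 1,060.

The highest competing bid is 2,480.
Bidding truthfully at 1,420: the top bid is 2,480 (a rival), so Wen loses. Payoff = 0.
Bidding 2,810: Wen has the top bid, wins, and pays the second-highest bid 2,480. Payoff = 1,420 − 2,480 = -1,060.
Regret = truthful payoff − actual payoff = 0 − -1,060 = 1,060.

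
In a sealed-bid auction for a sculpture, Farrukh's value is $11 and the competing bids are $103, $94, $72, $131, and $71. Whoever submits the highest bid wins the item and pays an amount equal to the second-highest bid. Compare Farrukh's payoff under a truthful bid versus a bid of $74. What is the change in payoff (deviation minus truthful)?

Change in payoff: $0.

The highest competing bid is $131.
Bidding truthfully at $11: the top bid is $131 (a rival), so Farrukh loses. Payoff = $0.
Bidding $74: the top bid is $131 (a rival), so Farrukh loses. Payoff = $0.
Change = $0 − $0 = $0.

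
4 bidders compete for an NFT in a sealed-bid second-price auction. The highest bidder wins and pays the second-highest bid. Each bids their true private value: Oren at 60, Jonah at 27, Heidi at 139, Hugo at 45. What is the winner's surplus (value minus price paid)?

Surplus = 79.

Ranking the bids: Heidi 139, then Oren 60, then Hugo 45, then Jonah 27.
Heidi wins with the top bid and pays the second-highest, 60.
Surplus = 139 − 60 = 79.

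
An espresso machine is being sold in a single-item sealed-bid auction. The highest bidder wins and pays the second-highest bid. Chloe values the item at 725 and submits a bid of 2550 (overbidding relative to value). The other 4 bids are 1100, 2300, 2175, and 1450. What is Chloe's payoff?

Payoff = -1575.

Highest competing bid: 2300.
Chloe's bid 2550 is the highest overall, so Chloe wins and pays the second-highest bid, 2300.
Payoff = value − price = 725 − 2300 = -1575.
Overbidding won the item at a price above value — truthful bidding would have avoided this loss.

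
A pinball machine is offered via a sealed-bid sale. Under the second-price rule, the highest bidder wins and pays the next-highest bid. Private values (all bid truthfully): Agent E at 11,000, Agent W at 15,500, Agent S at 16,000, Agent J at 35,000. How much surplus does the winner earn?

Sorted high to low: Agent J 35,000; Agent S 16,000; Agent W 15,500; Agent E 11,000.
Agent J wins with the top bid and pays the second-highest, 16,000.
Surplus = 35,000 − 16,000 = 19,000.

Winner's surplus: 19,000.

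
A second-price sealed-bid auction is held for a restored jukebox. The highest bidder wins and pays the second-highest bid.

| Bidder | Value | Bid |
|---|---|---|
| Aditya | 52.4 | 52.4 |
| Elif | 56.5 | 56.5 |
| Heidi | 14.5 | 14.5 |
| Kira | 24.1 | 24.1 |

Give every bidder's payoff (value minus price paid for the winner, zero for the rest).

Aditya 0.0, Elif 4.1, Heidi 0.0, Kira 0.0.

Bids in descending order: Elif 56.5, then Aditya 52.4, then Kira 24.1, then Heidi 14.5.
Elif has the top bid and wins; the price is the second-highest bid, 52.4.
Elif's payoff = 56.5 − 52.4 = 4.1. All other bidders lose, so their payoff is 0.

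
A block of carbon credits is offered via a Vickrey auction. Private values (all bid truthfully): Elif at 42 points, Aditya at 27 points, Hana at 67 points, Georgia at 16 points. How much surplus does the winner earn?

25 points

Ranking the bids: Hana 67 points, then Elif 42 points, then Aditya 27 points, then Georgia 16 points.
Hana wins with the top bid and pays the second-highest, 42 points.
Surplus = 67 points − 42 points = 25 points.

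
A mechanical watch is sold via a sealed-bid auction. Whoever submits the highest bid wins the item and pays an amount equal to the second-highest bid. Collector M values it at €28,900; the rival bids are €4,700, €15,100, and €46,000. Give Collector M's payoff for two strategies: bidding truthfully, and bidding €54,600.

The highest competing bid is €46,000.
Bidding truthfully at €28,900: the top bid is €46,000 (a rival), so Collector M loses. Payoff = €0.
Bidding €54,600: Collector M has the top bid, wins, and pays the second-highest bid €46,000. Payoff = €28,900 − €46,000 = -€17,100.
This is the dominant-strategy logic: truthful bidding weakly beats any alternative.

(a) €0  (b) -€17,100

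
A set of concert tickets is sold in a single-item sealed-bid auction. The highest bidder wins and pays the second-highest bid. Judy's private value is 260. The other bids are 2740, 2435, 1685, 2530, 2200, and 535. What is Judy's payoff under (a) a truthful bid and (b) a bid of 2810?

The highest competing bid is 2740.
Bidding truthfully at 260: the top bid is 2740 (a rival), so Judy loses. Payoff = 0.
Bidding 2810: Judy has the top bid, wins, and pays the second-highest bid 2740. Payoff = 260 − 2740 = -2480.

Truthful: 0; alternative: -2480.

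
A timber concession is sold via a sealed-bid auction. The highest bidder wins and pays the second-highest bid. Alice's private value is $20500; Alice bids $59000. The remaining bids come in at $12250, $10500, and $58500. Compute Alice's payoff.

Highest competing bid: $58500.
Alice's bid $59000 is the highest overall, so Alice wins and pays the second-highest bid, $58500.
Payoff = value − price = $20500 − $58500 = -$38000.

Payoff = -$38000.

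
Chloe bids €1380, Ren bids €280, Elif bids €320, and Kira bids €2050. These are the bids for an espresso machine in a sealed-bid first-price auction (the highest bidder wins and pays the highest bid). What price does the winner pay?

Bids in descending order: Kira €2050; Chloe €1380; Elif €320; Ren €280.
Kira is the highest bidder, so Kira wins.
Under the first-price rule, the price is the highest bid: €2050.

€2050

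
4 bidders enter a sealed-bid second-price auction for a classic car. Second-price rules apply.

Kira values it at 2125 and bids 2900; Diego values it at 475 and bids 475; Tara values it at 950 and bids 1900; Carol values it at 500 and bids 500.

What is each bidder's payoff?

Payoffs: Kira 225, Diego 0, Tara 0, Carol 0.

Ranking the bids: Kira 2900 > Tara 1900 > Carol 500 > Diego 475.
Kira has the top bid and wins; the price is the second-highest bid, 1900.
Kira's payoff = 2125 − 1900 = 225. All other bidders lose, so their payoff is 0.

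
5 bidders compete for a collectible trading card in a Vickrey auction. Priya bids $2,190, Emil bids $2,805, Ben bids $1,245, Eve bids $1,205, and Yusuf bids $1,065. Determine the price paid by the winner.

Ordered from highest: Emil $2,805 > Priya $2,190 > Ben $1,245 > Eve $1,205 > Yusuf $1,065.
Emil has the highest bid, so Emil wins.
The second-highest bid is $2,190, so that is what Emil pays.

Price paid: $2,190.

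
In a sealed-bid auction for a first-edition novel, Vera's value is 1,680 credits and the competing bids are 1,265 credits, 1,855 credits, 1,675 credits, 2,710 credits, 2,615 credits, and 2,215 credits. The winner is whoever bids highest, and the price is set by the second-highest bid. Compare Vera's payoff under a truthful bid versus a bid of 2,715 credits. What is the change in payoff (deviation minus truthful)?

Payoff change: -1,030 credits.

The highest competing bid is 2,710 credits.
Bidding truthfully at 1,680 credits: the top bid is 2,710 credits (a rival), so Vera loses. Payoff = 0 credits.
Bidding 2,715 credits: Vera has the top bid, wins, and pays the second-highest bid 2,710 credits. Payoff = 1,680 credits − 2,710 credits = -1,030 credits.
Change = -1,030 credits − 0 credits = -1,030 credits.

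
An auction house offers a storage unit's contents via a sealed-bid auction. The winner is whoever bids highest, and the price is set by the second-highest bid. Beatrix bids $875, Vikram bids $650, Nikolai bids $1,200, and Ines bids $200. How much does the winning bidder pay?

Bids in descending order: Nikolai $1,200; Beatrix $875; Vikram $650; Ines $200.
Nikolai has the highest bid, so Nikolai wins.
The second-highest bid is $875, so that is what Nikolai pays.

The winner pays $875.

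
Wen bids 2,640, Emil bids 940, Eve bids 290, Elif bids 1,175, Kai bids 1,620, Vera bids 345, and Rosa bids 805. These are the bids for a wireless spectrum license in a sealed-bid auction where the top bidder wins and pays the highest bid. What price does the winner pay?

2,640

Sorted high to low: Wen 2,640, then Kai 1,620, then Elif 1,175, then Emil 940, then Rosa 805, then Vera 345, then Eve 290.
Wen is the highest bidder, so Wen wins.
Under the first-price rule, the price is the highest bid: 2,640.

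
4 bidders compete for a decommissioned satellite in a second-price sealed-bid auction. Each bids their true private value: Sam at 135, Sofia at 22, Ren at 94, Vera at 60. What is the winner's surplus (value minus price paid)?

Winner's surplus: 41.

Ranking the bids: Sam 135, then Ren 94, then Vera 60, then Sofia 22.
Sam wins with the top bid and pays the second-highest, 94.
Surplus = 135 − 94 = 41.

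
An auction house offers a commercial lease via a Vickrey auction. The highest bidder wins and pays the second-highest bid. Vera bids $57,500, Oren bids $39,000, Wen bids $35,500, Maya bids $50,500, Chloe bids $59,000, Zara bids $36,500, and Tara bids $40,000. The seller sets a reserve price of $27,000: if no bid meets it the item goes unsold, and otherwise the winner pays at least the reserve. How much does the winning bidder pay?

$57,500

Ranking the bids: Chloe $59,000 > Vera $57,500 > Maya $50,500 > Tara $40,000 > Oren $39,000 > Zara $36,500 > Wen $35,500.
Chloe has the highest bid, so Chloe wins.
The second-highest bid is $57,500, which exceeds the reserve, so that sets the price.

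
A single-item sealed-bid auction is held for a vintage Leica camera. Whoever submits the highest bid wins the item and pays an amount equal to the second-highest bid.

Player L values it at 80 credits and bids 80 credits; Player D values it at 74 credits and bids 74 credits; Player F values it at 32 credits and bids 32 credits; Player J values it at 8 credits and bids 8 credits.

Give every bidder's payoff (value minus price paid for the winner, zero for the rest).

Player L 6 credits, Player D 0 credits, Player F 0 credits, Player J 0 credits.

Ranking the bids: Player L 80 credits > Player D 74 credits > Player F 32 credits > Player J 8 credits.
Player L has the top bid and wins; the price is the second-highest bid, 74 credits.
Player L's payoff = 80 credits − 74 credits = 6 credits. All other bidders lose, so their payoff is 0.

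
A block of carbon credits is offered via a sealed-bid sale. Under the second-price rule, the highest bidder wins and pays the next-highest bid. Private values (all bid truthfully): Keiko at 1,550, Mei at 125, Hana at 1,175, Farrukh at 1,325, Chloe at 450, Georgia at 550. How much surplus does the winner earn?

Bids in descending order: Keiko 1,550; Farrukh 1,325; Hana 1,175; Georgia 550; Chloe 450; Mei 125.
Keiko wins with the top bid and pays the second-highest, 1,325.
Surplus = 1,550 − 1,325 = 225.

225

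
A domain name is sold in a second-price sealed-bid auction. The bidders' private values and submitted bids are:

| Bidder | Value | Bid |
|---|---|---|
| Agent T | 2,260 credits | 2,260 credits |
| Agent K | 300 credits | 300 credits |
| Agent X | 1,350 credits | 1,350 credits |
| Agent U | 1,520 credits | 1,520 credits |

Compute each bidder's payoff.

Agent T 740 credits, Agent K 0 credits, Agent X 0 credits, Agent U 0 credits.

Bids in descending order: Agent T 2,260 credits > Agent U 1,520 credits > Agent X 1,350 credits > Agent K 300 credits.
Agent T has the top bid and wins; the price is the second-highest bid, 1,520 credits.
Agent T's payoff = 2,260 credits − 1,520 credits = 740 credits. All other bidders lose, so their payoff is 0.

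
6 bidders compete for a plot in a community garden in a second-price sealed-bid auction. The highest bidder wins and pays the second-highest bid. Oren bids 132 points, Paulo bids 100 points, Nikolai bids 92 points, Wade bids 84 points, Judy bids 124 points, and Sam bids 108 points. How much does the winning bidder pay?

The winner pays 124 points.

Ordered from highest: Oren 132 points, then Judy 124 points, then Sam 108 points, then Paulo 100 points, then Nikolai 92 points, then Wade 84 points.
Oren has the highest bid, so Oren wins.
The second-highest bid is 124 points, so that is what Oren pays.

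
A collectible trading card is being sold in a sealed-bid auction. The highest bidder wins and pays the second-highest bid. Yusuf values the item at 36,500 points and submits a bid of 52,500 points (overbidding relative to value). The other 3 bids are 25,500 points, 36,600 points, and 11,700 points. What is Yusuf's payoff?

Yusuf's payoff: -100 points.

Highest competing bid: 36,600 points.
Yusuf's bid 52,500 points is the highest overall, so Yusuf wins and pays the second-highest bid, 36,600 points.
Payoff = value − price = 36,500 points − 36,600 points = -100 points.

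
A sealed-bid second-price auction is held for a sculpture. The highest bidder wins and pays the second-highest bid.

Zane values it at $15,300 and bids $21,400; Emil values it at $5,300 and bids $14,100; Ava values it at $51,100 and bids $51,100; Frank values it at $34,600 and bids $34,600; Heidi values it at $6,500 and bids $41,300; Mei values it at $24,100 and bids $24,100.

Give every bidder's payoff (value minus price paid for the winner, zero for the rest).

Zane $0, Emil $0, Ava $9,800, Frank $0, Heidi $0, Mei $0.

Ranking the bids: Ava $51,100 > Heidi $41,300 > Frank $34,600 > Mei $24,100 > Zane $21,400 > Emil $14,100.
Ava has the top bid and wins; the price is the second-highest bid, $41,300.
Ava's payoff = $51,100 − $41,300 = $9,800. All other bidders lose, so their payoff is 0.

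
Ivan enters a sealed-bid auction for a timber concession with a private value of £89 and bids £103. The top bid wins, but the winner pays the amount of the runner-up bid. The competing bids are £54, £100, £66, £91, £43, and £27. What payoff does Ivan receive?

-£11

Highest competing bid: £100.
Ivan's bid £103 is the highest overall, so Ivan wins and pays the second-highest bid, £100.
Payoff = value − price = £89 − £100 = -£11.
Overbidding won the item at a price above value — truthful bidding would have avoided this loss.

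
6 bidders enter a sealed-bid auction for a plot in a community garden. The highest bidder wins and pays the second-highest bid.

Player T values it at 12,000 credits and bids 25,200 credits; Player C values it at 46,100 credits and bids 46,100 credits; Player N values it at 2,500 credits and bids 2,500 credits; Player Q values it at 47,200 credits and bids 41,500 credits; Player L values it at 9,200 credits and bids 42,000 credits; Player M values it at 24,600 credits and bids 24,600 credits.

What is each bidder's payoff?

Sorted high to low: Player C 46,100 credits > Player L 42,000 credits > Player Q 41,500 credits > Player T 25,200 credits > Player M 24,600 credits > Player N 2,500 credits.
Player C has the top bid and wins; the price is the second-highest bid, 42,000 credits.
Player C's payoff = 46,100 credits − 42,000 credits = 4,100 credits. All other bidders lose, so their payoff is 0.

Player T 0 credits, Player C 4,100 credits, Player N 0 credits, Player Q 0 credits, Player L 0 credits, Player M 0 credits.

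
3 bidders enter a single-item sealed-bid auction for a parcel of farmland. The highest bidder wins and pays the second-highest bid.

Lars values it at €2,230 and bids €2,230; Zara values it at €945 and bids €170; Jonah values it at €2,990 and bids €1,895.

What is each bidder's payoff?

Payoffs: Lars €335, Zara €0, Jonah €0.

Sorted high to low: Lars €2,230 > Jonah €1,895 > Zara €170.
Lars has the top bid and wins; the price is the second-highest bid, €1,895.
Lars's payoff = €2,230 − €1,895 = €335. All other bidders lose, so their payoff is 0.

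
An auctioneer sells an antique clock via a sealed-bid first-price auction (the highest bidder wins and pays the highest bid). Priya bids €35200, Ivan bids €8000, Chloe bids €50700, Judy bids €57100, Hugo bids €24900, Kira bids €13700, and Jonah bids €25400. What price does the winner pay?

Sorted high to low: Judy €57100; Chloe €50700; Priya €35200; Jonah €25400; Hugo €24900; Kira €13700; Ivan €8000.
Judy is the highest bidder, so Judy wins.
Under the first-price rule, the price is the highest bid: €57100.

The winner pays €57100.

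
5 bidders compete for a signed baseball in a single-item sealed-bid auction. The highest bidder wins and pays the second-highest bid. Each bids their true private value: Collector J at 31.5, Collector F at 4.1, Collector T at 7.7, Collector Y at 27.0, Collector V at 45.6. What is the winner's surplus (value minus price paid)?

Ranking the bids: Collector V 45.6 > Collector J 31.5 > Collector Y 27.0 > Collector T 7.7 > Collector F 4.1.
Collector V wins with the top bid and pays the second-highest, 31.5.
Surplus = 45.6 − 31.5 = 14.1.

Winner's surplus: 14.1.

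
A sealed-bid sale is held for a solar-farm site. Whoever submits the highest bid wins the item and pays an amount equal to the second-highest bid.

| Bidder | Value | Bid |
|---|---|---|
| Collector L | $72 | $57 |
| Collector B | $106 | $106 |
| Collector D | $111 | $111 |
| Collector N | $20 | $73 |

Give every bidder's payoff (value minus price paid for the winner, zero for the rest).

Collector L $0, Collector B $0, Collector D $5, Collector N $0.

Ordered from highest: Collector D $111; Collector B $106; Collector N $73; Collector L $57.
Collector D has the top bid and wins; the price is the second-highest bid, $106.
Collector D's payoff = $111 − $106 = $5. All other bidders lose, so their payoff is 0.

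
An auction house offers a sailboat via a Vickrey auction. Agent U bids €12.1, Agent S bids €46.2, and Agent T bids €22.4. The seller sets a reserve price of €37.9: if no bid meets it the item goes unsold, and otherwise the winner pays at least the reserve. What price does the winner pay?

The winner pays €37.9.

Bids in descending order: Agent S €46.2; Agent T €22.4; Agent U €12.1.
Agent S has the highest bid, so Agent S wins.
The second-highest bid is €22.4, but the reserve €37.9 is higher, so the price is the reserve.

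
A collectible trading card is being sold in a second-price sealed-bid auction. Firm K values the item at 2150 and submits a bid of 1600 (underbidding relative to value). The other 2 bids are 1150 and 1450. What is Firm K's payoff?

Highest competing bid: 1450.
Firm K's bid 1600 is the highest overall, so Firm K wins and pays the second-highest bid, 1450.
Payoff = value − price = 2150 − 1450 = 700.

Payoff = 700.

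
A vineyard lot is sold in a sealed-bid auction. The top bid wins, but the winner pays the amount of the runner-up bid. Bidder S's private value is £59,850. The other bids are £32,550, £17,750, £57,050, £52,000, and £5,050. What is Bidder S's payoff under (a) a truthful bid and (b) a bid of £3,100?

Truthful: £2,800; alternative: £0.

The highest competing bid is £57,050.
Bidding truthfully at £59,850: Bidder S has the top bid, wins, and pays the second-highest bid £57,050. Payoff = £59,850 − £57,050 = £2,800.
Bidding £3,100: the top bid is £57,050 (a rival), so Bidder S loses. Payoff = £0.
Deviating from a truthful bid can only lose payoff in a second-price auction — never gain.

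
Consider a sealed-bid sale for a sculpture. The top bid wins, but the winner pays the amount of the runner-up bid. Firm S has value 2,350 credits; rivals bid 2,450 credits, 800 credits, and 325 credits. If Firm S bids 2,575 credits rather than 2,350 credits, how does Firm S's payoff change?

The highest competing bid is 2,450 credits.
Bidding truthfully at 2,350 credits: the top bid is 2,450 credits (a rival), so Firm S loses. Payoff = 0 credits.
Bidding 2,575 credits: Firm S has the top bid, wins, and pays the second-highest bid 2,450 credits. Payoff = 2,350 credits − 2,450 credits = -100 credits.
Change = -100 credits − 0 credits = -100 credits.

Payoff change: -100 credits.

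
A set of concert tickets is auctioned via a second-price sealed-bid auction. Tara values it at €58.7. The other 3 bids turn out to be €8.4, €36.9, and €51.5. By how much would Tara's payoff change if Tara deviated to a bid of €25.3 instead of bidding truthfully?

The highest competing bid is €51.5.
Bidding truthfully at €58.7: Tara has the top bid, wins, and pays the second-highest bid €51.5. Payoff = €58.7 − €51.5 = €7.2.
Bidding €25.3: the top bid is €51.5 (a rival), so Tara loses. Payoff = €0.0.
Change = €0.0 − €7.2 = -€7.2.
This is the dominant-strategy logic: truthful bidding weakly beats any alternative.

Payoff change: -€7.2.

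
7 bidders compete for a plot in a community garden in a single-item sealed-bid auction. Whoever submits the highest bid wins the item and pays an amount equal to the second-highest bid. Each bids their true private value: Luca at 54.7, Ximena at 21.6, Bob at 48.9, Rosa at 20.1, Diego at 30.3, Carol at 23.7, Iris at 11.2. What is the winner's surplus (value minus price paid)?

Ordered from highest: Luca 54.7, then Bob 48.9, then Diego 30.3, then Carol 23.7, then Ximena 21.6, then Rosa 20.1, then Iris 11.2.
Luca wins with the top bid and pays the second-highest, 48.9.
Surplus = 54.7 − 48.9 = 5.8.

Surplus = 5.8.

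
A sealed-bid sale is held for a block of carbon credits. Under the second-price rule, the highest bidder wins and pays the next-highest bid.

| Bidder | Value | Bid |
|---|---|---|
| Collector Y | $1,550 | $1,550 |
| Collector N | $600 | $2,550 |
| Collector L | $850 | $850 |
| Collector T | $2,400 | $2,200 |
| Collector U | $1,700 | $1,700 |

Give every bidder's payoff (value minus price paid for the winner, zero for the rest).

Payoffs: Collector Y $0, Collector N -$1,600, Collector L $0, Collector T $0, Collector U $0.

Ranking the bids: Collector N $2,550; Collector T $2,200; Collector U $1,700; Collector Y $1,550; Collector L $850.
Collector N has the top bid and wins; the price is the second-highest bid, $2,200.
Collector N's payoff = $600 − $2,200 = -$1,600. All other bidders lose, so their payoff is 0.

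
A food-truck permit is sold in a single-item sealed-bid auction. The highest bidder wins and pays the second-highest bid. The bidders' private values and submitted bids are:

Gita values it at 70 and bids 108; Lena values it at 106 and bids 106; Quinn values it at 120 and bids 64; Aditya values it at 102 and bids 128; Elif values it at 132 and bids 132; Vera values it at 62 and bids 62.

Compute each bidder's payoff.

Payoffs: Gita 0, Lena 0, Quinn 0, Aditya 0, Elif 4, Vera 0.

Ranking the bids: Elif 132; Aditya 128; Gita 108; Lena 106; Quinn 64; Vera 62.
Elif has the top bid and wins; the price is the second-highest bid, 128.
Elif's payoff = 132 − 128 = 4. All other bidders lose, so their payoff is 0.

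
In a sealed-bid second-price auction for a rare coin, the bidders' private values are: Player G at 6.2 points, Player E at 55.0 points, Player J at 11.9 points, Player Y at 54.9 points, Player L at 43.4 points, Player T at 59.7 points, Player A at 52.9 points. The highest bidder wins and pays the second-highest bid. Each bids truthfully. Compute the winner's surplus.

Ranking the bids: Player T 59.7 points > Player E 55.0 points > Player Y 54.9 points > Player A 52.9 points > Player L 43.4 points > Player J 11.9 points > Player G 6.2 points.
Player T wins with the top bid and pays the second-highest, 55.0 points.
Surplus = 59.7 points − 55.0 points = 4.7 points.

4.7 points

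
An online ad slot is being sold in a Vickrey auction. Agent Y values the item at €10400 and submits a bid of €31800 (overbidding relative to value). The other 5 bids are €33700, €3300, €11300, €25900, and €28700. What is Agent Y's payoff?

Highest competing bid: €33700.
Agent Y's bid €31800 is not the highest, so Agent Y loses, pays nothing, and earns zero payoff.

Agent Y's payoff: €0.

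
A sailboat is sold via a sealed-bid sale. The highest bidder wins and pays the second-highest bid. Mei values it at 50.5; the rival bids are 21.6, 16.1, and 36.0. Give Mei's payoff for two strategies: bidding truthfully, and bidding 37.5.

(a) 14.5  (b) 14.5

The highest competing bid is 36.0.
Bidding truthfully at 50.5: Mei has the top bid, wins, and pays the second-highest bid 36.0. Payoff = 50.5 − 36.0 = 14.5.
Bidding 37.5: Mei has the top bid, wins, and pays the second-highest bid 36.0. Payoff = 50.5 − 36.0 = 14.5.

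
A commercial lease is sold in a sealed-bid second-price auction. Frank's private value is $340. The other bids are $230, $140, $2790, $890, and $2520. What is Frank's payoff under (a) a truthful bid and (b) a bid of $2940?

Truthful: $0; alternative: -$2450.

The highest competing bid is $2790.
Bidding truthfully at $340: the top bid is $2790 (a rival), so Frank loses. Payoff = $0.
Bidding $2940: Frank has the top bid, wins, and pays the second-highest bid $2790. Payoff = $340 − $2790 = -$2450.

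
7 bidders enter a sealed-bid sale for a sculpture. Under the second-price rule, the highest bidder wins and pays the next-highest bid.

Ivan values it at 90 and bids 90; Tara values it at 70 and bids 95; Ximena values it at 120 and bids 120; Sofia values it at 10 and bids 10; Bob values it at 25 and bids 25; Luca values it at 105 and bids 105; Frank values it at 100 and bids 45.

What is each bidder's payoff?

Ordered from highest: Ximena 120, then Luca 105, then Tara 95, then Ivan 90, then Frank 45, then Bob 25, then Sofia 10.
Ximena has the top bid and wins; the price is the second-highest bid, 105.
Ximena's payoff = 120 − 105 = 15. All other bidders lose, so their payoff is 0.

Ivan 0, Tara 0, Ximena 15, Sofia 0, Bob 0, Luca 0, Frank 0.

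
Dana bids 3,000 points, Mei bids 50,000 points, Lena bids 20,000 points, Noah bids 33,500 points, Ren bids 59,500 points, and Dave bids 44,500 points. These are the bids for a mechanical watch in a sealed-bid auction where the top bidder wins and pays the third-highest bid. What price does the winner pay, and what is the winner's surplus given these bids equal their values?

The winner pays 44,500 points for a surplus of 15,000 points.

Sorted high to low: Ren 59,500 points, then Mei 50,000 points, then Dave 44,500 points, then Noah 33,500 points, then Lena 20,000 points, then Dana 3,000 points.
Ren is the highest bidder, so Ren wins.
Under the third-price rule, the price is the third-highest bid: 44,500 points.
Surplus = 59,500 points − 44,500 points = 15,000 points.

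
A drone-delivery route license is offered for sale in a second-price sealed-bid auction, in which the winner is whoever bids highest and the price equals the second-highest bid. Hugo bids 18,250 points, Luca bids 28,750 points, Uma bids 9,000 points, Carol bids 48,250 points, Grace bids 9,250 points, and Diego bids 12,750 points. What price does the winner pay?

Price paid: 28,750 points.

Bids in descending order: Carol 48,250 points; Luca 28,750 points; Hugo 18,250 points; Diego 12,750 points; Grace 9,250 points; Uma 9,000 points.
Carol is the highest bidder, so Carol wins.
Under the second-price rule, the price is the second-highest bid: 28,750 points.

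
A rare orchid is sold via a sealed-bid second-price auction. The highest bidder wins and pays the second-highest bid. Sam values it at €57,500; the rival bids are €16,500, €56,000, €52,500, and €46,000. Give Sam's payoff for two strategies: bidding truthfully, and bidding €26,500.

The highest competing bid is €56,000.
Bidding truthfully at €57,500: Sam has the top bid, wins, and pays the second-highest bid €56,000. Payoff = €57,500 − €56,000 = €1,500.
Bidding €26,500: the top bid is €56,000 (a rival), so Sam loses. Payoff = €0.
Deviating from a truthful bid can only lose payoff in a second-price auction — never gain.

(a) €1,500  (b) €0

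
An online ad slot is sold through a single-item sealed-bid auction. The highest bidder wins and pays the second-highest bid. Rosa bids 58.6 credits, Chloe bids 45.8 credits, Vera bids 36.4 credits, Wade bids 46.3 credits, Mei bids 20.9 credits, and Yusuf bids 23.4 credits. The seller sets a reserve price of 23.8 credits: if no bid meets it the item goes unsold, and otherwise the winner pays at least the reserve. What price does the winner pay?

Ranking the bids: Rosa 58.6 credits > Wade 46.3 credits > Chloe 45.8 credits > Vera 36.4 credits > Yusuf 23.4 credits > Mei 20.9 credits.
Rosa has the highest bid, so Rosa wins.
The second-highest bid is 46.3 credits, which exceeds the reserve, so that sets the price.

Price paid: 46.3 credits.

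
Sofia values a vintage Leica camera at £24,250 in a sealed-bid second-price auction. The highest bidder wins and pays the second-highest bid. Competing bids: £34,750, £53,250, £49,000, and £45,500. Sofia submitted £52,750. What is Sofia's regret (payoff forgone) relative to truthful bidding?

The highest competing bid is £53,250.
Bidding truthfully at £24,250: the top bid is £53,250 (a rival), so Sofia loses. Payoff = £0.
Bidding £52,750: the top bid is £53,250 (a rival), so Sofia loses. Payoff = £0.
Regret = truthful payoff − actual payoff = £0 − £0 = £0.
The bid only affects whether you win, not the price — here both bids land on the same side of the top rival bid, so the deviation is payoff-neutral.

Regret: £0.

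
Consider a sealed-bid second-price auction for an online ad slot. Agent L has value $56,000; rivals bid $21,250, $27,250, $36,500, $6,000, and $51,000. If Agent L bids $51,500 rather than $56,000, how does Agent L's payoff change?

Change in payoff: $0.

The highest competing bid is $51,000.
Bidding truthfully at $56,000: Agent L has the top bid, wins, and pays the second-highest bid $51,000. Payoff = $56,000 − $51,000 = $5,000.
Bidding $51,500: Agent L has the top bid, wins, and pays the second-highest bid $51,000. Payoff = $56,000 − $51,000 = $5,000.
Change = $5,000 − $5,000 = $0.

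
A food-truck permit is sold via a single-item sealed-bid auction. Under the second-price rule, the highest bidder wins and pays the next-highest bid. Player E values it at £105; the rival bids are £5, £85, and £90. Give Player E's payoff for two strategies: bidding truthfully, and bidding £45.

(a) £15  (b) £0

The highest competing bid is £90.
Bidding truthfully at £105: Player E has the top bid, wins, and pays the second-highest bid £90. Payoff = £105 − £90 = £15.
Bidding £45: the top bid is £90 (a rival), so Player E loses. Payoff = £0.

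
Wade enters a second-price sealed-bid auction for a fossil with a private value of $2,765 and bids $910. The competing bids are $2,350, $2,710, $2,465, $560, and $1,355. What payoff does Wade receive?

Highest competing bid: $2,710.
Wade's bid $910 is not the highest, so Wade loses, pays nothing, and earns zero payoff.

Payoff = $0.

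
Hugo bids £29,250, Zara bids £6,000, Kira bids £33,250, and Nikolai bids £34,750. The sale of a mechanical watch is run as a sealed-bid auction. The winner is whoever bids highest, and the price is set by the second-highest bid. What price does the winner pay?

Bids in descending order: Nikolai £34,750 > Kira £33,250 > Hugo £29,250 > Zara £6,000.
Nikolai has the highest bid, so Nikolai wins.
The second-highest bid is £33,250, so that is what Nikolai pays.

Price paid: £33,250.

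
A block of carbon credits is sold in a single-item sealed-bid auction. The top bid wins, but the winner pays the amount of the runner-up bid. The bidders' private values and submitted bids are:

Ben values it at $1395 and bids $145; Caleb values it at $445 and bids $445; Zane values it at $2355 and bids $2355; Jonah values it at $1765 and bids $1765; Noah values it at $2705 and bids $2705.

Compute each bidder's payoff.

Ben $0, Caleb $0, Zane $0, Jonah $0, Noah $350.

Ranking the bids: Noah $2705, then Zane $2355, then Jonah $1765, then Caleb $445, then Ben $145.
Noah has the top bid and wins; the price is the second-highest bid, $2355.
Noah's payoff = $2705 − $2355 = $350. All other bidders lose, so their payoff is 0.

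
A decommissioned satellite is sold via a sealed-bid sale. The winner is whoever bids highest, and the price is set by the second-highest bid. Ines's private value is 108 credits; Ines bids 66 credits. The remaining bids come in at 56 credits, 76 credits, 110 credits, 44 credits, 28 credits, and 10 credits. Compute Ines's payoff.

Highest competing bid: 110 credits.
Ines's bid 66 credits is not the highest, so Ines loses, pays nothing, and earns zero payoff.

0 credits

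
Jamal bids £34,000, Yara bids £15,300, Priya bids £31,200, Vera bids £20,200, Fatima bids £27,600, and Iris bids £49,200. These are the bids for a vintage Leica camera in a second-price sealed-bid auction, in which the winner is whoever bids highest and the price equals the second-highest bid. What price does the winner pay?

The winner pays £34,000.

Ranking the bids: Iris £49,200 > Jamal £34,000 > Priya £31,200 > Fatima £27,600 > Vera £20,200 > Yara £15,300.
Iris is the highest bidder, so Iris wins.
Under the second-price rule, the price is the second-highest bid: £34,000.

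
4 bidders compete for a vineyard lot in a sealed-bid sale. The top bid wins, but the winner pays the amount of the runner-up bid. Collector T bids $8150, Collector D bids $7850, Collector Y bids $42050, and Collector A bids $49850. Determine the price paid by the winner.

Price paid: $42050.

Ordered from highest: Collector A $49850 > Collector Y $42050 > Collector T $8150 > Collector D $7850.
Collector A has the highest bid, so Collector A wins.
The second-highest bid is $42050, so that is what Collector A pays.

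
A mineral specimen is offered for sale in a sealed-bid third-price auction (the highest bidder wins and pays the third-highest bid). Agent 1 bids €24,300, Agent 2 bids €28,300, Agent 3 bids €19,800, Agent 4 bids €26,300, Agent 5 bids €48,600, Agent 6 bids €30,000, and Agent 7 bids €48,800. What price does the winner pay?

The winner pays €30,000.

Ordered from highest: Agent 7 €48,800, then Agent 5 €48,600, then Agent 6 €30,000, then Agent 2 €28,300, then Agent 4 €26,300, then Agent 1 €24,300, then Agent 3 €19,800.
Agent 7 is the highest bidder, so Agent 7 wins.
Under the third-price rule, the price is the third-highest bid: €30,000.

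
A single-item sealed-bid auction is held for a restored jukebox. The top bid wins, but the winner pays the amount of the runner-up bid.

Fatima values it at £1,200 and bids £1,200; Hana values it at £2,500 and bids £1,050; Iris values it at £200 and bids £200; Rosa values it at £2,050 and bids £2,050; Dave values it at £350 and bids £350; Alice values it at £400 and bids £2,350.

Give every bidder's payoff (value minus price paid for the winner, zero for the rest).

Fatima £0, Hana £0, Iris £0, Rosa £0, Dave £0, Alice -£1,650.

Bids in descending order: Alice £2,350; Rosa £2,050; Fatima £1,200; Hana £1,050; Dave £350; Iris £200.
Alice has the top bid and wins; the price is the second-highest bid, £2,050.
Alice's payoff = £400 − £2,050 = -£1,650. All other bidders lose, so their payoff is 0.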